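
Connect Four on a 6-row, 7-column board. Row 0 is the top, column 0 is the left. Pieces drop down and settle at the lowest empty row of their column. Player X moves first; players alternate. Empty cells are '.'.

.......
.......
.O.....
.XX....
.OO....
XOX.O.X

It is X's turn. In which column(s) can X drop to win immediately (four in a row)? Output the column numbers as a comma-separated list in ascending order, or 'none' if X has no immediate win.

Answer: none

Derivation:
col 0: drop X → no win
col 1: drop X → no win
col 2: drop X → no win
col 3: drop X → no win
col 4: drop X → no win
col 5: drop X → no win
col 6: drop X → no win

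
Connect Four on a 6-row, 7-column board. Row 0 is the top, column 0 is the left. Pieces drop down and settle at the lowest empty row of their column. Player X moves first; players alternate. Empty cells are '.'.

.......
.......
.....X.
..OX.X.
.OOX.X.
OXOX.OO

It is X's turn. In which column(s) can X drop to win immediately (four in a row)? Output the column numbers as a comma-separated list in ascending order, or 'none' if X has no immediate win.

col 0: drop X → no win
col 1: drop X → no win
col 2: drop X → no win
col 3: drop X → WIN!
col 4: drop X → no win
col 5: drop X → WIN!
col 6: drop X → no win

Answer: 3,5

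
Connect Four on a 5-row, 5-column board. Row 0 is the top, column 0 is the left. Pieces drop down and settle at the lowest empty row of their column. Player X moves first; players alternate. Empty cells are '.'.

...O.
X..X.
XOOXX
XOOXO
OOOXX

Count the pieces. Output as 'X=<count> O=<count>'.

X=9 O=9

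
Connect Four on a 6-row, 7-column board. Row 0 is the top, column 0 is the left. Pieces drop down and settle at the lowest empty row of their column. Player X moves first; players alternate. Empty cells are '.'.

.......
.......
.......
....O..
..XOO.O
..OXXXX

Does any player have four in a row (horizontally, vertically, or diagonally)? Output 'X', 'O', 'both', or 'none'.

X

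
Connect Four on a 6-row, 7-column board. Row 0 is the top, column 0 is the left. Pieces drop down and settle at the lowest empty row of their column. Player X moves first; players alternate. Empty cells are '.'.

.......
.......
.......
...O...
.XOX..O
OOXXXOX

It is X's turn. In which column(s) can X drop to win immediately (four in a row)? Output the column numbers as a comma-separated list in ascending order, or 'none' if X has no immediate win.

Answer: none

Derivation:
col 0: drop X → no win
col 1: drop X → no win
col 2: drop X → no win
col 3: drop X → no win
col 4: drop X → no win
col 5: drop X → no win
col 6: drop X → no win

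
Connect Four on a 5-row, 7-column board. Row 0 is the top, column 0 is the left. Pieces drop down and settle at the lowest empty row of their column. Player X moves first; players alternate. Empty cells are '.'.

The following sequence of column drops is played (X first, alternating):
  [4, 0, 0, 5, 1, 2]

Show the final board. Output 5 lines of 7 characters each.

Answer: .......
.......
.......
X......
OXO.XO.

Derivation:
Move 1: X drops in col 4, lands at row 4
Move 2: O drops in col 0, lands at row 4
Move 3: X drops in col 0, lands at row 3
Move 4: O drops in col 5, lands at row 4
Move 5: X drops in col 1, lands at row 4
Move 6: O drops in col 2, lands at row 4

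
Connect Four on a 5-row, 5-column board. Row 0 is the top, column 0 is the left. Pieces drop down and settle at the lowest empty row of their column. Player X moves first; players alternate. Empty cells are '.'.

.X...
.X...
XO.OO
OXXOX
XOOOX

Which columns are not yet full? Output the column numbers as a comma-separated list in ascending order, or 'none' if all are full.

Answer: 0,2,3,4

Derivation:
col 0: top cell = '.' → open
col 1: top cell = 'X' → FULL
col 2: top cell = '.' → open
col 3: top cell = '.' → open
col 4: top cell = '.' → open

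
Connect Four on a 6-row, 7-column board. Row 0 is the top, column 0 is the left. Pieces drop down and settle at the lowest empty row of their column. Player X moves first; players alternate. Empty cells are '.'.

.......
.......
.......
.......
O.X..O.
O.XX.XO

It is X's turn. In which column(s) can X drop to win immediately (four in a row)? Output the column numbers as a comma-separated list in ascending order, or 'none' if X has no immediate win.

col 0: drop X → no win
col 1: drop X → no win
col 2: drop X → no win
col 3: drop X → no win
col 4: drop X → WIN!
col 5: drop X → no win
col 6: drop X → no win

Answer: 4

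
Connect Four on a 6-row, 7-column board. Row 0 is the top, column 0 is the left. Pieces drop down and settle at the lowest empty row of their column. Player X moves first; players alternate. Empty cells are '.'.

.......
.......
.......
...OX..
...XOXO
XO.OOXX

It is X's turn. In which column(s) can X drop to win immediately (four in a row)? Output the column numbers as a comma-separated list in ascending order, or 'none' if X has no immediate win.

col 0: drop X → no win
col 1: drop X → no win
col 2: drop X → no win
col 3: drop X → WIN!
col 4: drop X → no win
col 5: drop X → no win
col 6: drop X → no win

Answer: 3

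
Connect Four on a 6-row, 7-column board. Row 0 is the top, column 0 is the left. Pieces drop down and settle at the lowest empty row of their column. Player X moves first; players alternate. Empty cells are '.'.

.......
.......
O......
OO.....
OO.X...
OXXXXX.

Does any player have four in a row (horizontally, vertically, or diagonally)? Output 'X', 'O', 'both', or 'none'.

both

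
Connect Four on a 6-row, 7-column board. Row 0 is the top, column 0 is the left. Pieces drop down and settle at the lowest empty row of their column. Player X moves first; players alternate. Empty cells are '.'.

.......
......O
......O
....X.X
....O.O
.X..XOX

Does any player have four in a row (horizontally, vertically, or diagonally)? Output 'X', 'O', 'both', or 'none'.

none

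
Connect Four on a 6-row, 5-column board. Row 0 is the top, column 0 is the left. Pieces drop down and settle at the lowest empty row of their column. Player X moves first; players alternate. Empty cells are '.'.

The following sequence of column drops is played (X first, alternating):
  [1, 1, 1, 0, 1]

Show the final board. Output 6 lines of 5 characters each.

Move 1: X drops in col 1, lands at row 5
Move 2: O drops in col 1, lands at row 4
Move 3: X drops in col 1, lands at row 3
Move 4: O drops in col 0, lands at row 5
Move 5: X drops in col 1, lands at row 2

Answer: .....
.....
.X...
.X...
.O...
OX...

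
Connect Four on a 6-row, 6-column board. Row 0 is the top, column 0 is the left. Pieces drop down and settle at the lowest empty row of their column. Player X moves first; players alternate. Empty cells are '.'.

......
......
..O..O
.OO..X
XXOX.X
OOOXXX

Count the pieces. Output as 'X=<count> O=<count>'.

X=8 O=8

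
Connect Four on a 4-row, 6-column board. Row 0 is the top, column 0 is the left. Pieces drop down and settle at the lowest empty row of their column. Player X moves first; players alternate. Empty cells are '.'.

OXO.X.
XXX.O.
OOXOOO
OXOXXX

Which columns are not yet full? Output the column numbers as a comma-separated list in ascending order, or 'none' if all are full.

Answer: 3,5

Derivation:
col 0: top cell = 'O' → FULL
col 1: top cell = 'X' → FULL
col 2: top cell = 'O' → FULL
col 3: top cell = '.' → open
col 4: top cell = 'X' → FULL
col 5: top cell = '.' → open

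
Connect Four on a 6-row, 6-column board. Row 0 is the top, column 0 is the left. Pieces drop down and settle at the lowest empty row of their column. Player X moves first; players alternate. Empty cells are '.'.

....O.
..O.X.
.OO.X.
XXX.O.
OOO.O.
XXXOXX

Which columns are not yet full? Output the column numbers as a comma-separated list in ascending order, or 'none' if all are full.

Answer: 0,1,2,3,5

Derivation:
col 0: top cell = '.' → open
col 1: top cell = '.' → open
col 2: top cell = '.' → open
col 3: top cell = '.' → open
col 4: top cell = 'O' → FULL
col 5: top cell = '.' → open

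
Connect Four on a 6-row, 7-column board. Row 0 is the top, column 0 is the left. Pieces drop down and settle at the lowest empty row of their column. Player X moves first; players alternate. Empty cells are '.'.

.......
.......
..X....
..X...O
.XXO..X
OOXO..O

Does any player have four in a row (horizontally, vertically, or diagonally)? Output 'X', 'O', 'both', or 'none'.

X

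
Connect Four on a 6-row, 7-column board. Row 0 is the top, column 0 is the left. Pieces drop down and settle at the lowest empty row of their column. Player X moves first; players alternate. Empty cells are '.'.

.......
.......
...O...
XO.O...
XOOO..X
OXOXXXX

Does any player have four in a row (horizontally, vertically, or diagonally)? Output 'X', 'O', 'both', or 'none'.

X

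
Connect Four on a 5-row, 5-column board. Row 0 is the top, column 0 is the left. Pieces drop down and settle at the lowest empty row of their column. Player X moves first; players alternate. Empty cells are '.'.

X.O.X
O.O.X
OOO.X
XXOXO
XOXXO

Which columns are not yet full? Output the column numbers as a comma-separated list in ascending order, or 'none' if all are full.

Answer: 1,3

Derivation:
col 0: top cell = 'X' → FULL
col 1: top cell = '.' → open
col 2: top cell = 'O' → FULL
col 3: top cell = '.' → open
col 4: top cell = 'X' → FULL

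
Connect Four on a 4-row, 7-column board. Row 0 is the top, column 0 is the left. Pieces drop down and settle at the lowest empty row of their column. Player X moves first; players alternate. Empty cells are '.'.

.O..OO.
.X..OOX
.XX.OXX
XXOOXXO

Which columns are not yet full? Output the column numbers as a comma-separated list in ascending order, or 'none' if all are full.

Answer: 0,2,3,6

Derivation:
col 0: top cell = '.' → open
col 1: top cell = 'O' → FULL
col 2: top cell = '.' → open
col 3: top cell = '.' → open
col 4: top cell = 'O' → FULL
col 5: top cell = 'O' → FULL
col 6: top cell = '.' → open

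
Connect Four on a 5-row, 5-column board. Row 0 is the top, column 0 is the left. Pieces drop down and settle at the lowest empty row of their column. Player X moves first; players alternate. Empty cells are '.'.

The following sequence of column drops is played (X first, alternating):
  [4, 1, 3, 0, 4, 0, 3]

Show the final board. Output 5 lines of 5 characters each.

Move 1: X drops in col 4, lands at row 4
Move 2: O drops in col 1, lands at row 4
Move 3: X drops in col 3, lands at row 4
Move 4: O drops in col 0, lands at row 4
Move 5: X drops in col 4, lands at row 3
Move 6: O drops in col 0, lands at row 3
Move 7: X drops in col 3, lands at row 3

Answer: .....
.....
.....
O..XX
OO.XX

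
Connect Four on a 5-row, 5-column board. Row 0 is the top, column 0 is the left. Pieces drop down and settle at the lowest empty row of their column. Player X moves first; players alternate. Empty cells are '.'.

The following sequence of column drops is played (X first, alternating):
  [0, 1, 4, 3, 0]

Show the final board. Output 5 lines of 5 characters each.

Answer: .....
.....
.....
X....
XO.OX

Derivation:
Move 1: X drops in col 0, lands at row 4
Move 2: O drops in col 1, lands at row 4
Move 3: X drops in col 4, lands at row 4
Move 4: O drops in col 3, lands at row 4
Move 5: X drops in col 0, lands at row 3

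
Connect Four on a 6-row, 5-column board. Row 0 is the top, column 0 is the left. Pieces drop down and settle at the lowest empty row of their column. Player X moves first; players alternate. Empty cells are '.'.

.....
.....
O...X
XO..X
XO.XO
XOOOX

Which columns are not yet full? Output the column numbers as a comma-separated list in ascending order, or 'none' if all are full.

col 0: top cell = '.' → open
col 1: top cell = '.' → open
col 2: top cell = '.' → open
col 3: top cell = '.' → open
col 4: top cell = '.' → open

Answer: 0,1,2,3,4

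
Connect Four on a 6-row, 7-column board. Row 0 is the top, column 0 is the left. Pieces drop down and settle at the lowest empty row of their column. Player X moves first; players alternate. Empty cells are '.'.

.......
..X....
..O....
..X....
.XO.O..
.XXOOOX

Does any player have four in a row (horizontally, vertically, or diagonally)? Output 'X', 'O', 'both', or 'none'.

none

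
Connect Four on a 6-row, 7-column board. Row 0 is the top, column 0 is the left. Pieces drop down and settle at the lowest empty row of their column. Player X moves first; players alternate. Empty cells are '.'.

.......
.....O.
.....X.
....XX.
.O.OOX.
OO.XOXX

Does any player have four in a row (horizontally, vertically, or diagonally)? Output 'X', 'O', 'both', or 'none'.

X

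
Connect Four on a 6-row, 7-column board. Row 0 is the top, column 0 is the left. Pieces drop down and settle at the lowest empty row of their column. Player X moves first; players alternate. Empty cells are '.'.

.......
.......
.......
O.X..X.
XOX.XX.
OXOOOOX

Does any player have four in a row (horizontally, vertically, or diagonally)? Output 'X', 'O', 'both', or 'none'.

O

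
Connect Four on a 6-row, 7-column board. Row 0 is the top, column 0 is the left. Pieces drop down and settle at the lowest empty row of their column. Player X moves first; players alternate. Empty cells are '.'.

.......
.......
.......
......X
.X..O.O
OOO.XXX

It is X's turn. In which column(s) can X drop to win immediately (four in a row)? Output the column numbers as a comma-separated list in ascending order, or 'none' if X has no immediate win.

col 0: drop X → no win
col 1: drop X → no win
col 2: drop X → no win
col 3: drop X → WIN!
col 4: drop X → no win
col 5: drop X → no win
col 6: drop X → no win

Answer: 3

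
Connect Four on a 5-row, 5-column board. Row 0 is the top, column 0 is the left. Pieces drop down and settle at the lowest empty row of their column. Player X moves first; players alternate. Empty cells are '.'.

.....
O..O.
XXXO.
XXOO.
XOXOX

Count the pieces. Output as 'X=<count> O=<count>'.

X=8 O=7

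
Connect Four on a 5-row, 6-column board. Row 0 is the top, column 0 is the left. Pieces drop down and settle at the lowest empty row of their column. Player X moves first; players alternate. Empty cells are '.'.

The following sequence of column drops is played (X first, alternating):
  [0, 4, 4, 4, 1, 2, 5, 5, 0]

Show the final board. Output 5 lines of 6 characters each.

Move 1: X drops in col 0, lands at row 4
Move 2: O drops in col 4, lands at row 4
Move 3: X drops in col 4, lands at row 3
Move 4: O drops in col 4, lands at row 2
Move 5: X drops in col 1, lands at row 4
Move 6: O drops in col 2, lands at row 4
Move 7: X drops in col 5, lands at row 4
Move 8: O drops in col 5, lands at row 3
Move 9: X drops in col 0, lands at row 3

Answer: ......
......
....O.
X...XO
XXO.OX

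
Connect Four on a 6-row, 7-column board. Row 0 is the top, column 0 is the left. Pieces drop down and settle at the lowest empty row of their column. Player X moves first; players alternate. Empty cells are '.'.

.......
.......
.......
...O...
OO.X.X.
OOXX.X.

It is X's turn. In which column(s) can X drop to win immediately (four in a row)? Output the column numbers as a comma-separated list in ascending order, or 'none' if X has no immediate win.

Answer: 4

Derivation:
col 0: drop X → no win
col 1: drop X → no win
col 2: drop X → no win
col 3: drop X → no win
col 4: drop X → WIN!
col 5: drop X → no win
col 6: drop X → no win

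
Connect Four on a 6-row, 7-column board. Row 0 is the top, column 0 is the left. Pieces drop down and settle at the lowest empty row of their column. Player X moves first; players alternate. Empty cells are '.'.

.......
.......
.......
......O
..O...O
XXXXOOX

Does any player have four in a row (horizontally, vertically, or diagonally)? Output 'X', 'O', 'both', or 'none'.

X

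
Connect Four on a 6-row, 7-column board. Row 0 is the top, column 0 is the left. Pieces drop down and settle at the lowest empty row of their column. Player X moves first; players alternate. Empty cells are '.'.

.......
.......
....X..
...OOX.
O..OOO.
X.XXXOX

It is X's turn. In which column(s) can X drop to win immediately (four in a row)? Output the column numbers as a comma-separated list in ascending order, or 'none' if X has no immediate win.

col 0: drop X → no win
col 1: drop X → WIN!
col 2: drop X → no win
col 3: drop X → no win
col 4: drop X → no win
col 5: drop X → no win
col 6: drop X → no win

Answer: 1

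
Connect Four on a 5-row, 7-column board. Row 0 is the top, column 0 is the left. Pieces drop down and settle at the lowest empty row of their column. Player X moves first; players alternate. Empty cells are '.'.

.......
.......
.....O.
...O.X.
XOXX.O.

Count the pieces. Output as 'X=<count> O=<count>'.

X=4 O=4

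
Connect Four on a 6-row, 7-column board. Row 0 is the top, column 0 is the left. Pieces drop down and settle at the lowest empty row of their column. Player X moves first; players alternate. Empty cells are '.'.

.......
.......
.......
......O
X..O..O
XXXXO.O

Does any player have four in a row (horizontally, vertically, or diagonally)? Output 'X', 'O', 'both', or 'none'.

X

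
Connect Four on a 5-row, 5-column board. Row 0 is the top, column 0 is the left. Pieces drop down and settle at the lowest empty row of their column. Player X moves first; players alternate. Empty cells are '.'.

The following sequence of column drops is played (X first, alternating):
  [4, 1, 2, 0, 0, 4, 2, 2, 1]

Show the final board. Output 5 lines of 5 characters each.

Answer: .....
.....
..O..
XXX.O
OOX.X

Derivation:
Move 1: X drops in col 4, lands at row 4
Move 2: O drops in col 1, lands at row 4
Move 3: X drops in col 2, lands at row 4
Move 4: O drops in col 0, lands at row 4
Move 5: X drops in col 0, lands at row 3
Move 6: O drops in col 4, lands at row 3
Move 7: X drops in col 2, lands at row 3
Move 8: O drops in col 2, lands at row 2
Move 9: X drops in col 1, lands at row 3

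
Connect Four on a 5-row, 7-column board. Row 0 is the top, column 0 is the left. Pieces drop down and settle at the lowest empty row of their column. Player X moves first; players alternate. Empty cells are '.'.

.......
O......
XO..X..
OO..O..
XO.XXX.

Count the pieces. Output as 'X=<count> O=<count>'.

X=6 O=6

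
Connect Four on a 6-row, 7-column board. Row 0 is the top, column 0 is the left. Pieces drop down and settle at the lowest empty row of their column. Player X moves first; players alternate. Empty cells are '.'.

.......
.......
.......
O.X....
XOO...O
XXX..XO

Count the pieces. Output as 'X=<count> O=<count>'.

X=6 O=5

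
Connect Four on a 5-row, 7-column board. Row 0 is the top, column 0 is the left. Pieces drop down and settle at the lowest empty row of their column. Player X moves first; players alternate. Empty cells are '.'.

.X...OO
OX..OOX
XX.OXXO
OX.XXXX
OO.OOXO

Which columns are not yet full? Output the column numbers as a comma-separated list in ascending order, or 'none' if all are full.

Answer: 0,2,3,4

Derivation:
col 0: top cell = '.' → open
col 1: top cell = 'X' → FULL
col 2: top cell = '.' → open
col 3: top cell = '.' → open
col 4: top cell = '.' → open
col 5: top cell = 'O' → FULL
col 6: top cell = 'O' → FULL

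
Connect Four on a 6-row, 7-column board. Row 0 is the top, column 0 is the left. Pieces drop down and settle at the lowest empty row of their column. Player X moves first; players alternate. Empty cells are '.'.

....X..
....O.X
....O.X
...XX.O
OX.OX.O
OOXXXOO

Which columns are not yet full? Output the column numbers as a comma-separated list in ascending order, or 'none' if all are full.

Answer: 0,1,2,3,5,6

Derivation:
col 0: top cell = '.' → open
col 1: top cell = '.' → open
col 2: top cell = '.' → open
col 3: top cell = '.' → open
col 4: top cell = 'X' → FULL
col 5: top cell = '.' → open
col 6: top cell = '.' → open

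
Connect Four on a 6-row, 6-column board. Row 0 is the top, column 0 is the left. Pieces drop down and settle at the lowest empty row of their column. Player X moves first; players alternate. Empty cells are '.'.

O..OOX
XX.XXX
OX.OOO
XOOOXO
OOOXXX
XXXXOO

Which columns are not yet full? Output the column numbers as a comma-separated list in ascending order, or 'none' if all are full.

col 0: top cell = 'O' → FULL
col 1: top cell = '.' → open
col 2: top cell = '.' → open
col 3: top cell = 'O' → FULL
col 4: top cell = 'O' → FULL
col 5: top cell = 'X' → FULL

Answer: 1,2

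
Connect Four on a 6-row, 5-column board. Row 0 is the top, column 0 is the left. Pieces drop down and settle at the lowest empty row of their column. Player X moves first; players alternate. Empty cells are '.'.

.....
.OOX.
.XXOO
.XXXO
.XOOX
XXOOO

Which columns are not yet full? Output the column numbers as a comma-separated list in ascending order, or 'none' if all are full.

col 0: top cell = '.' → open
col 1: top cell = '.' → open
col 2: top cell = '.' → open
col 3: top cell = '.' → open
col 4: top cell = '.' → open

Answer: 0,1,2,3,4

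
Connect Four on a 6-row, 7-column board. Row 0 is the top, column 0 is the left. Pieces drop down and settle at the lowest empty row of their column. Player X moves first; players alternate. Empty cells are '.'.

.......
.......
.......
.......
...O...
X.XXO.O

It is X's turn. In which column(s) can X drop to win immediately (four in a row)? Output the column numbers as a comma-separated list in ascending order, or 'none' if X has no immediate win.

Answer: 1

Derivation:
col 0: drop X → no win
col 1: drop X → WIN!
col 2: drop X → no win
col 3: drop X → no win
col 4: drop X → no win
col 5: drop X → no win
col 6: drop X → no win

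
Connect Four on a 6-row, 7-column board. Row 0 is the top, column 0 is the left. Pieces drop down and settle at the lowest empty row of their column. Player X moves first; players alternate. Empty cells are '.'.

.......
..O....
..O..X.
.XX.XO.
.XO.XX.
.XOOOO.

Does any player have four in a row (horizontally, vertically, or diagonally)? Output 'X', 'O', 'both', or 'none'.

O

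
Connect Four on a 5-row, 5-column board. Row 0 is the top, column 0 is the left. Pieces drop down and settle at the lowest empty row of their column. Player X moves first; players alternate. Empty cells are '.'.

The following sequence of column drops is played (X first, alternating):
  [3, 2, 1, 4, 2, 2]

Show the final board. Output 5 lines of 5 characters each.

Move 1: X drops in col 3, lands at row 4
Move 2: O drops in col 2, lands at row 4
Move 3: X drops in col 1, lands at row 4
Move 4: O drops in col 4, lands at row 4
Move 5: X drops in col 2, lands at row 3
Move 6: O drops in col 2, lands at row 2

Answer: .....
.....
..O..
..X..
.XOXO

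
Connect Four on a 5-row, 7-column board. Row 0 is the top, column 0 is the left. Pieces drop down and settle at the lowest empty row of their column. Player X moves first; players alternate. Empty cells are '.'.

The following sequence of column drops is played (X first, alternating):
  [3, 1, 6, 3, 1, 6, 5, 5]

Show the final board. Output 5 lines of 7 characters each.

Move 1: X drops in col 3, lands at row 4
Move 2: O drops in col 1, lands at row 4
Move 3: X drops in col 6, lands at row 4
Move 4: O drops in col 3, lands at row 3
Move 5: X drops in col 1, lands at row 3
Move 6: O drops in col 6, lands at row 3
Move 7: X drops in col 5, lands at row 4
Move 8: O drops in col 5, lands at row 3

Answer: .......
.......
.......
.X.O.OO
.O.X.XX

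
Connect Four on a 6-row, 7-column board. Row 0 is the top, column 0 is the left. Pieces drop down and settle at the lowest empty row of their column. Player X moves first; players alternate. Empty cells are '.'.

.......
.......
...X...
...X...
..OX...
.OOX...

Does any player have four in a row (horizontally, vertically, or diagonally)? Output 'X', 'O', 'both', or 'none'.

X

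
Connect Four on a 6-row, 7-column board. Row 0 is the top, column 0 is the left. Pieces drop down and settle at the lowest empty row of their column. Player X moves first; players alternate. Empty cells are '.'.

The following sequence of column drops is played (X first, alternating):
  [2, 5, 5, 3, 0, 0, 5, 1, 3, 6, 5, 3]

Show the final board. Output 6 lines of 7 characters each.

Move 1: X drops in col 2, lands at row 5
Move 2: O drops in col 5, lands at row 5
Move 3: X drops in col 5, lands at row 4
Move 4: O drops in col 3, lands at row 5
Move 5: X drops in col 0, lands at row 5
Move 6: O drops in col 0, lands at row 4
Move 7: X drops in col 5, lands at row 3
Move 8: O drops in col 1, lands at row 5
Move 9: X drops in col 3, lands at row 4
Move 10: O drops in col 6, lands at row 5
Move 11: X drops in col 5, lands at row 2
Move 12: O drops in col 3, lands at row 3

Answer: .......
.......
.....X.
...O.X.
O..X.X.
XOXO.OO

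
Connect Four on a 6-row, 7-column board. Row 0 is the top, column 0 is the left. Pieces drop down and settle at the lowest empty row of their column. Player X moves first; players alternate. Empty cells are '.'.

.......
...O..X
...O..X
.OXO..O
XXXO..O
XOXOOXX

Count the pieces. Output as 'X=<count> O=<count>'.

X=10 O=10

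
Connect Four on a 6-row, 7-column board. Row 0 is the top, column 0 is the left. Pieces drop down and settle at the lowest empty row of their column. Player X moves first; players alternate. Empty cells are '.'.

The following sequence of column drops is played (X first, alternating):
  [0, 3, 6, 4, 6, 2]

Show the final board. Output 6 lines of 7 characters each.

Move 1: X drops in col 0, lands at row 5
Move 2: O drops in col 3, lands at row 5
Move 3: X drops in col 6, lands at row 5
Move 4: O drops in col 4, lands at row 5
Move 5: X drops in col 6, lands at row 4
Move 6: O drops in col 2, lands at row 5

Answer: .......
.......
.......
.......
......X
X.OOO.X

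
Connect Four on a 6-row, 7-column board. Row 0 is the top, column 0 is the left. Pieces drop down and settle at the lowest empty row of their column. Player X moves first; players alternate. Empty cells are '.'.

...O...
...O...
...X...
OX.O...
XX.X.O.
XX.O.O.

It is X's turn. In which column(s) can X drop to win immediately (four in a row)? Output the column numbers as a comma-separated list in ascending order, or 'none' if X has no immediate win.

Answer: 1

Derivation:
col 0: drop X → no win
col 1: drop X → WIN!
col 2: drop X → no win
col 4: drop X → no win
col 5: drop X → no win
col 6: drop X → no win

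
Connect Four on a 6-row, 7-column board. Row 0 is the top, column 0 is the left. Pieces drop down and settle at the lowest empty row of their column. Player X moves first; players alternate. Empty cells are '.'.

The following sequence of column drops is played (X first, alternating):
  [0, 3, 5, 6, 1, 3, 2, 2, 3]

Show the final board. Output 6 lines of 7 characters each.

Answer: .......
.......
.......
...X...
..OO...
XXXO.XO

Derivation:
Move 1: X drops in col 0, lands at row 5
Move 2: O drops in col 3, lands at row 5
Move 3: X drops in col 5, lands at row 5
Move 4: O drops in col 6, lands at row 5
Move 5: X drops in col 1, lands at row 5
Move 6: O drops in col 3, lands at row 4
Move 7: X drops in col 2, lands at row 5
Move 8: O drops in col 2, lands at row 4
Move 9: X drops in col 3, lands at row 3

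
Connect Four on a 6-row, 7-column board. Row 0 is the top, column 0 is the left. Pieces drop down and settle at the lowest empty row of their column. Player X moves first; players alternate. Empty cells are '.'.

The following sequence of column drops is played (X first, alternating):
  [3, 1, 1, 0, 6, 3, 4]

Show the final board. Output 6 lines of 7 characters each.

Answer: .......
.......
.......
.......
.X.O...
OO.XX.X

Derivation:
Move 1: X drops in col 3, lands at row 5
Move 2: O drops in col 1, lands at row 5
Move 3: X drops in col 1, lands at row 4
Move 4: O drops in col 0, lands at row 5
Move 5: X drops in col 6, lands at row 5
Move 6: O drops in col 3, lands at row 4
Move 7: X drops in col 4, lands at row 5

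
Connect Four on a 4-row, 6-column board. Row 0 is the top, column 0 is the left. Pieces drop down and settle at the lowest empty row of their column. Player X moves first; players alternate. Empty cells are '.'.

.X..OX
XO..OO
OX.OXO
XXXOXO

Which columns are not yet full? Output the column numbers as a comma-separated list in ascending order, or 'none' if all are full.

col 0: top cell = '.' → open
col 1: top cell = 'X' → FULL
col 2: top cell = '.' → open
col 3: top cell = '.' → open
col 4: top cell = 'O' → FULL
col 5: top cell = 'X' → FULL

Answer: 0,2,3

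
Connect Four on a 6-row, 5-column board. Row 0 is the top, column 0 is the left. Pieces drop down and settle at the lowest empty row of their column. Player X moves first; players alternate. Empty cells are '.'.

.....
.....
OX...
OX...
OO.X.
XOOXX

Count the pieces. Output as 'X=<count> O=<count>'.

X=6 O=6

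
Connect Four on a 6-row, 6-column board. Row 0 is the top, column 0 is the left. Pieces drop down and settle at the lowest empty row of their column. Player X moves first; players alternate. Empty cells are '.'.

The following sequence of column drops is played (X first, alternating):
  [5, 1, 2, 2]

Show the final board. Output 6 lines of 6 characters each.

Move 1: X drops in col 5, lands at row 5
Move 2: O drops in col 1, lands at row 5
Move 3: X drops in col 2, lands at row 5
Move 4: O drops in col 2, lands at row 4

Answer: ......
......
......
......
..O...
.OX..X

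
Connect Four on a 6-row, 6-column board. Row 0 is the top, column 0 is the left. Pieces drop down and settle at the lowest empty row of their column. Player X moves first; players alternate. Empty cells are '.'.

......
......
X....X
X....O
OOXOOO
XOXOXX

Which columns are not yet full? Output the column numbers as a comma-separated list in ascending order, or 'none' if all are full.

Answer: 0,1,2,3,4,5

Derivation:
col 0: top cell = '.' → open
col 1: top cell = '.' → open
col 2: top cell = '.' → open
col 3: top cell = '.' → open
col 4: top cell = '.' → open
col 5: top cell = '.' → open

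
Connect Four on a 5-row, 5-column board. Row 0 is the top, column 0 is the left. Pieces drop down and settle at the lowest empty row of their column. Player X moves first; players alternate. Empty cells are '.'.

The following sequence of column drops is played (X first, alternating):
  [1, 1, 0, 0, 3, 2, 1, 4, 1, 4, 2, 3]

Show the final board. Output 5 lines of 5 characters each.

Answer: .....
.X...
.X...
OOXOO
XXOXO

Derivation:
Move 1: X drops in col 1, lands at row 4
Move 2: O drops in col 1, lands at row 3
Move 3: X drops in col 0, lands at row 4
Move 4: O drops in col 0, lands at row 3
Move 5: X drops in col 3, lands at row 4
Move 6: O drops in col 2, lands at row 4
Move 7: X drops in col 1, lands at row 2
Move 8: O drops in col 4, lands at row 4
Move 9: X drops in col 1, lands at row 1
Move 10: O drops in col 4, lands at row 3
Move 11: X drops in col 2, lands at row 3
Move 12: O drops in col 3, lands at row 3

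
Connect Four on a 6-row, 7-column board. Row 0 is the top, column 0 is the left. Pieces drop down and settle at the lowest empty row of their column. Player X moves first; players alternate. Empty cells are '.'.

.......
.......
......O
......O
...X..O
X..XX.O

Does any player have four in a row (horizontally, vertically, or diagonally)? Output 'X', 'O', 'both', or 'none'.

O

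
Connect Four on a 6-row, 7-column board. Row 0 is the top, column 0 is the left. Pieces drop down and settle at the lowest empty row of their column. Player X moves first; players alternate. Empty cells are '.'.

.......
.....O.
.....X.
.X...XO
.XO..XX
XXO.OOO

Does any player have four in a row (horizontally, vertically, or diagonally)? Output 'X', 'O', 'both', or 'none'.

none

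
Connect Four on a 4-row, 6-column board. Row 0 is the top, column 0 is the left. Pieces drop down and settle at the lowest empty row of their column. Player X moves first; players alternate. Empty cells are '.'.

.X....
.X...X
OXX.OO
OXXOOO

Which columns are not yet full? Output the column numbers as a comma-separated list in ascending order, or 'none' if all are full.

col 0: top cell = '.' → open
col 1: top cell = 'X' → FULL
col 2: top cell = '.' → open
col 3: top cell = '.' → open
col 4: top cell = '.' → open
col 5: top cell = '.' → open

Answer: 0,2,3,4,5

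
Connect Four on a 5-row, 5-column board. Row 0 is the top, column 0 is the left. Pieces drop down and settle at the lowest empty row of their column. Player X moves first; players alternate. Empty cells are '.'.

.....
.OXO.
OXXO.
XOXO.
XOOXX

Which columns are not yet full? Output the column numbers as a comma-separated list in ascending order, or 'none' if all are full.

Answer: 0,1,2,3,4

Derivation:
col 0: top cell = '.' → open
col 1: top cell = '.' → open
col 2: top cell = '.' → open
col 3: top cell = '.' → open
col 4: top cell = '.' → open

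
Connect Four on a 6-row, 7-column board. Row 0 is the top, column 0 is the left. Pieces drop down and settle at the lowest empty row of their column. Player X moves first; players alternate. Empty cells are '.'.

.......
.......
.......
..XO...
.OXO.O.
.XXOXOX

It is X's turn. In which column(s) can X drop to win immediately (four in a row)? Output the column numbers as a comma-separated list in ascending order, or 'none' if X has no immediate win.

col 0: drop X → no win
col 1: drop X → no win
col 2: drop X → WIN!
col 3: drop X → no win
col 4: drop X → no win
col 5: drop X → no win
col 6: drop X → no win

Answer: 2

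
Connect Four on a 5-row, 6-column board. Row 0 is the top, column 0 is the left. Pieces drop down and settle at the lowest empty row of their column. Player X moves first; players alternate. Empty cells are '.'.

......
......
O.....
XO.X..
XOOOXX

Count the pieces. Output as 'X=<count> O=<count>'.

X=5 O=5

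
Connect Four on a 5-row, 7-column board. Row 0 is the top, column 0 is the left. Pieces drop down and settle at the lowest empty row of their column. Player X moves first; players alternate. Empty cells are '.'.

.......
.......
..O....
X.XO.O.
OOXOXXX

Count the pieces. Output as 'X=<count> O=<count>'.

X=6 O=6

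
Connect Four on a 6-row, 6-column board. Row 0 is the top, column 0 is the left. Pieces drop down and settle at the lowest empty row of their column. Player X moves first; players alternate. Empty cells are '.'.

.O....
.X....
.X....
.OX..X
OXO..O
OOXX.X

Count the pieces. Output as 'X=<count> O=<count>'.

X=8 O=7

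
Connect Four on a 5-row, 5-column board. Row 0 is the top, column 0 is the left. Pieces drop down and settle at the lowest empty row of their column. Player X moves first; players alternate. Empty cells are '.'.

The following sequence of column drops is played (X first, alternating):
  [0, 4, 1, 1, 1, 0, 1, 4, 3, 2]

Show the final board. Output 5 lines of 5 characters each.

Answer: .....
.X...
.X...
OO..O
XXOXO

Derivation:
Move 1: X drops in col 0, lands at row 4
Move 2: O drops in col 4, lands at row 4
Move 3: X drops in col 1, lands at row 4
Move 4: O drops in col 1, lands at row 3
Move 5: X drops in col 1, lands at row 2
Move 6: O drops in col 0, lands at row 3
Move 7: X drops in col 1, lands at row 1
Move 8: O drops in col 4, lands at row 3
Move 9: X drops in col 3, lands at row 4
Move 10: O drops in col 2, lands at row 4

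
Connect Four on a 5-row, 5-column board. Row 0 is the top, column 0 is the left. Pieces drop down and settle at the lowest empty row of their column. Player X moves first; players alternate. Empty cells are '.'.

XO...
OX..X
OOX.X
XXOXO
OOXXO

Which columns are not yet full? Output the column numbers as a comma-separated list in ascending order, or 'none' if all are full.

col 0: top cell = 'X' → FULL
col 1: top cell = 'O' → FULL
col 2: top cell = '.' → open
col 3: top cell = '.' → open
col 4: top cell = '.' → open

Answer: 2,3,4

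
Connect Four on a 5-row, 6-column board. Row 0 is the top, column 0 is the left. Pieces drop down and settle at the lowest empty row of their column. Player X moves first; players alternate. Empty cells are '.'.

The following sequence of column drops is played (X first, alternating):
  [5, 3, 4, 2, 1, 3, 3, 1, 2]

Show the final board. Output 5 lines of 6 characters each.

Answer: ......
......
...X..
.OXO..
.XOOXX

Derivation:
Move 1: X drops in col 5, lands at row 4
Move 2: O drops in col 3, lands at row 4
Move 3: X drops in col 4, lands at row 4
Move 4: O drops in col 2, lands at row 4
Move 5: X drops in col 1, lands at row 4
Move 6: O drops in col 3, lands at row 3
Move 7: X drops in col 3, lands at row 2
Move 8: O drops in col 1, lands at row 3
Move 9: X drops in col 2, lands at row 3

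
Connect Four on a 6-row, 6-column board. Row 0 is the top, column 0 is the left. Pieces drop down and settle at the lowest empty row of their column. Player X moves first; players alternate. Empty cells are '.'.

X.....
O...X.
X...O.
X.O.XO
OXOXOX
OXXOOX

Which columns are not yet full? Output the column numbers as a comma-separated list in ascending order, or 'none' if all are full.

col 0: top cell = 'X' → FULL
col 1: top cell = '.' → open
col 2: top cell = '.' → open
col 3: top cell = '.' → open
col 4: top cell = '.' → open
col 5: top cell = '.' → open

Answer: 1,2,3,4,5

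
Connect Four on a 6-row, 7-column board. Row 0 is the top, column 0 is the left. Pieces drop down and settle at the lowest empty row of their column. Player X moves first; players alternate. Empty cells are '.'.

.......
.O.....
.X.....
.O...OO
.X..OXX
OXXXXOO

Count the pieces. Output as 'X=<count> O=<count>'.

X=8 O=8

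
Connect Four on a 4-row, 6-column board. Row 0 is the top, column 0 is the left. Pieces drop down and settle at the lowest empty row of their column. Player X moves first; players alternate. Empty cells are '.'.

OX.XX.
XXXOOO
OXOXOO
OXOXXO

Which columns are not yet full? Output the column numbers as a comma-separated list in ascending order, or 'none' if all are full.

Answer: 2,5

Derivation:
col 0: top cell = 'O' → FULL
col 1: top cell = 'X' → FULL
col 2: top cell = '.' → open
col 3: top cell = 'X' → FULL
col 4: top cell = 'X' → FULL
col 5: top cell = '.' → open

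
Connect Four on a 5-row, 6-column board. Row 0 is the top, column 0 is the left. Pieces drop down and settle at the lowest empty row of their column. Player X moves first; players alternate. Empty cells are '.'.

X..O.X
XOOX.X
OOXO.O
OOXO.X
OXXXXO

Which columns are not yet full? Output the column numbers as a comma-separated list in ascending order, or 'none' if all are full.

col 0: top cell = 'X' → FULL
col 1: top cell = '.' → open
col 2: top cell = '.' → open
col 3: top cell = 'O' → FULL
col 4: top cell = '.' → open
col 5: top cell = 'X' → FULL

Answer: 1,2,4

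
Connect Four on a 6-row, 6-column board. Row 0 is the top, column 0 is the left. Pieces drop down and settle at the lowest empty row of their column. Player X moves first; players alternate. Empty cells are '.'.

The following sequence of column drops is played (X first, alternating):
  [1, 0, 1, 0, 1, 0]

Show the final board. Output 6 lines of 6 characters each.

Answer: ......
......
......
OX....
OX....
OX....

Derivation:
Move 1: X drops in col 1, lands at row 5
Move 2: O drops in col 0, lands at row 5
Move 3: X drops in col 1, lands at row 4
Move 4: O drops in col 0, lands at row 4
Move 5: X drops in col 1, lands at row 3
Move 6: O drops in col 0, lands at row 3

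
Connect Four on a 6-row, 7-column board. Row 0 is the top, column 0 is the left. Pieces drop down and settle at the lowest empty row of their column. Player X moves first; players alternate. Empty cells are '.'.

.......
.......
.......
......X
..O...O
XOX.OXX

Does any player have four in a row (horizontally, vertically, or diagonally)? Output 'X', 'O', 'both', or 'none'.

none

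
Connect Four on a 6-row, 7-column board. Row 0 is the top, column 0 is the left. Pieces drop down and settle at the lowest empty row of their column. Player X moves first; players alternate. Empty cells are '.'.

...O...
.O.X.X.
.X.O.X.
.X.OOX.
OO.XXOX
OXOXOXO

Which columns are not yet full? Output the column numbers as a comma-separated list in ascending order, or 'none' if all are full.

col 0: top cell = '.' → open
col 1: top cell = '.' → open
col 2: top cell = '.' → open
col 3: top cell = 'O' → FULL
col 4: top cell = '.' → open
col 5: top cell = '.' → open
col 6: top cell = '.' → open

Answer: 0,1,2,4,5,6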